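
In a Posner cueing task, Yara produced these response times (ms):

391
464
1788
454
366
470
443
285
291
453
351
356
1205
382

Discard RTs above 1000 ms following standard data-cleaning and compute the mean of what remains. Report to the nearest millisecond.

Excluded: 1205, 1788
Retained (n=12): Σ = 4706
Mean = 4706/12 = 392.1667

392 ms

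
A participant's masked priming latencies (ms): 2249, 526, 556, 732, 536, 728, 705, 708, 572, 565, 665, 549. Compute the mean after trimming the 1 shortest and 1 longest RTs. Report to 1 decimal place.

Sorted: 526, 536, 549, 556, 565, 572, 665, 705, 708, 728, 732, 2249
Drop lowest 1 (526) and highest 1 (2249)
Remaining (n=10): Σ = 6316, mean = 6316/10 = 631.600

631.6 ms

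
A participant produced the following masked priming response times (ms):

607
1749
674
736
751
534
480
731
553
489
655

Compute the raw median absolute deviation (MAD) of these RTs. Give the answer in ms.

96 ms

Sorted: 480, 489, 534, 553, 607, 655, 674, 731, 736, 751, 1749 → median = 655
|x − 655|: 48, 1094, 19, 81, 96, 121, 175, 76, 102, 166, 0
Sorted deviations: 0, 19, 48, 76, 81, 96, 102, 121, 166, 175, 1094 → MAD = 96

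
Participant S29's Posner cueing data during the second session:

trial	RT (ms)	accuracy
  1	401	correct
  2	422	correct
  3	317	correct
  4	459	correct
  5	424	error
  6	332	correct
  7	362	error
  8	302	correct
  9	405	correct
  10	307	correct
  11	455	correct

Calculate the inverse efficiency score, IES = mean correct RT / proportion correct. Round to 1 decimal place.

461.7 ms

Correct trials (n=9): 401, 422, 317, 459, 332, 302, 405, 307, 455
Mean correct RT = 3400/9 = 377.7778 ms
Proportion correct = 9/11
IES = 377.7778 / (9/11) = 461.728 ms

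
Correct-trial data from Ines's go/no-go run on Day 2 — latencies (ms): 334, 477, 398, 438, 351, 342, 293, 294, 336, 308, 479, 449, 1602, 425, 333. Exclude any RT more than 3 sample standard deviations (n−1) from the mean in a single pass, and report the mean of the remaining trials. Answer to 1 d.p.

n = 15, ΣRT = 6859, M = 457.267
Σ(x−M)² = 1462110.93; s = √(1462110.93/14) = 323.166
Cutoffs: 457.267 ± 3·323.166 → [-512.2, 1426.8]
Outside: 1602 → excluded.
Retained (n=14): Σ = 5257, mean = 5257/14 = 375.500

375.5 ms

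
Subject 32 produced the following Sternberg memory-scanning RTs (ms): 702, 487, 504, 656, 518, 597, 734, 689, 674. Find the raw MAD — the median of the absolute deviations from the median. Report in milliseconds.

Sorted: 487, 504, 518, 597, 656, 674, 689, 702, 734 → median = 656
|x − 656|: 46, 169, 152, 0, 138, 59, 78, 33, 18
Sorted deviations: 0, 18, 33, 46, 59, 78, 138, 152, 169 → MAD = 59

59 ms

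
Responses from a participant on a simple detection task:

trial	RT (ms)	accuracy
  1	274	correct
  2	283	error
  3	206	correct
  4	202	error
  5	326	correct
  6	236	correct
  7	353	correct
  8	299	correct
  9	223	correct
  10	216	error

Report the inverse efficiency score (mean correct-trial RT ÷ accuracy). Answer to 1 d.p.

391.2 ms

Correct trials (n=7): 274, 206, 326, 236, 353, 299, 223
Mean correct RT = 1917/7 = 273.8571 ms
Proportion correct = 7/10
IES = 273.8571 / (7/10) = 391.224 ms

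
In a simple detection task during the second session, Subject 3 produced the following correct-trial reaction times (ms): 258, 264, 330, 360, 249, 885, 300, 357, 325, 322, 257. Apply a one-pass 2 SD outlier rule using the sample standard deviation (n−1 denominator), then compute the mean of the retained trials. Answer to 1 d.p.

302.2 ms

n = 11, ΣRT = 3907, M = 355.182
Σ(x−M)² = 325097.64; s = √(325097.64/10) = 180.305
Cutoffs: 355.182 ± 2·180.305 → [-5.4, 715.8]
Outside: 885 → excluded.
Retained (n=10): Σ = 3022, mean = 3022/10 = 302.200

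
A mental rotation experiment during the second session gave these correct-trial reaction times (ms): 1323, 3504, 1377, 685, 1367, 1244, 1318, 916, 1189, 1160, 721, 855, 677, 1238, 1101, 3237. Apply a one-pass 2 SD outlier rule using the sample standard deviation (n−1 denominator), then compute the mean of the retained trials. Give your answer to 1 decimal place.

1083.6 ms

n = 16, ΣRT = 21912, M = 1369.500
Σ(x−M)² = 10069150.00; s = √(10069150.00/15) = 819.315
Cutoffs: 1369.500 ± 2·819.315 → [-269.1, 3008.1]
Outside: 3237, 3504 → excluded.
Retained (n=14): Σ = 15171, mean = 15171/14 = 1083.643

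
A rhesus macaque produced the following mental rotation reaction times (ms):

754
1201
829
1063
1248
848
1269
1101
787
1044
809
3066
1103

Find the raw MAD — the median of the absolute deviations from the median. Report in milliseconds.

206 ms

Sorted: 754, 787, 809, 829, 848, 1044, 1063, 1101, 1103, 1201, 1248, 1269, 3066 → median = 1063
|x − 1063|: 309, 138, 234, 0, 185, 215, 206, 38, 276, 19, 254, 2003, 40
Sorted deviations: 0, 19, 38, 40, 138, 185, 206, 215, 234, 254, 276, 309, 2003 → MAD = 206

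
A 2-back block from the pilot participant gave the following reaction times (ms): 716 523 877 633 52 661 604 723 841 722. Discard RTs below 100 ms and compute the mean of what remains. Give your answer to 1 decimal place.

Excluded: 52
Retained (n=9): Σ = 6300
Mean = 6300/9 = 700.0000

700.0 ms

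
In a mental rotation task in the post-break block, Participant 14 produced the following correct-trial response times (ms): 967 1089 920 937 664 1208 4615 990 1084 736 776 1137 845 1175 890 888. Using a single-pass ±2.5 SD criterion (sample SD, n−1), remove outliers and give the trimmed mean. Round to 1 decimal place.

n = 16, ΣRT = 18921, M = 1182.562
Σ(x−M)² = 12935589.94; s = √(12935589.94/15) = 928.640
Cutoffs: 1182.562 ± 2.5·928.640 → [-1139.0, 3504.2]
Outside: 4615 → excluded.
Retained (n=15): Σ = 14306, mean = 14306/15 = 953.733

953.7 ms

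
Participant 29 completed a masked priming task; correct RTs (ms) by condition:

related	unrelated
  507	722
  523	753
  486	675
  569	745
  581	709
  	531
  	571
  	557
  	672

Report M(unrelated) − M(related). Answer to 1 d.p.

126.2 ms

M(related) = 2666/5 = 533.200
M(unrelated) = 5935/9 = 659.444
Difference = 659.444 − 533.200 = 126.244 ms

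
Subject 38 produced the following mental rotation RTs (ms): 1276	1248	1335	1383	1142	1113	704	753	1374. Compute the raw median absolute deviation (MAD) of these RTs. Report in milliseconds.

126 ms

Sorted: 704, 753, 1113, 1142, 1248, 1276, 1335, 1374, 1383 → median = 1248
|x − 1248|: 28, 0, 87, 135, 106, 135, 544, 495, 126
Sorted deviations: 0, 28, 87, 106, 126, 135, 135, 495, 544 → MAD = 126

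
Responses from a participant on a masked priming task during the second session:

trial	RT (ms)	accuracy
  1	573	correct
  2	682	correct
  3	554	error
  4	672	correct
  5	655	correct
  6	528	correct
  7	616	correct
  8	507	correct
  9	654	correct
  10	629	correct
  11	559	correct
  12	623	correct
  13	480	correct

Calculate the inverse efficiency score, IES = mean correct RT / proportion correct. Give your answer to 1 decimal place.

Correct trials (n=12): 573, 682, 672, 655, 528, 616, 507, 654, 629, 559, 623, 480
Mean correct RT = 7178/12 = 598.1667 ms
Proportion correct = 12/13
IES = 598.1667 / (12/13) = 648.014 ms

648.0 ms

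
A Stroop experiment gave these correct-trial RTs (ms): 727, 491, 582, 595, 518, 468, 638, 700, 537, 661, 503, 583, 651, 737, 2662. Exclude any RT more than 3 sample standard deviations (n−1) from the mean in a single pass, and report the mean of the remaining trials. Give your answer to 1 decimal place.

n = 15, ΣRT = 11053, M = 736.867
Σ(x−M)² = 4073565.73; s = √(4073565.73/14) = 539.415
Cutoffs: 736.867 ± 3·539.415 → [-881.4, 2355.1]
Outside: 2662 → excluded.
Retained (n=14): Σ = 8391, mean = 8391/14 = 599.357

599.4 ms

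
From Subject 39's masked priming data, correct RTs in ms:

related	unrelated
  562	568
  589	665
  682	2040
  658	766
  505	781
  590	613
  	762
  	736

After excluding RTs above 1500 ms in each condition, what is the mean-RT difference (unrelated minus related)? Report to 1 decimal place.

unrelated: exclude 2040
M(related) = 3586/6 = 597.667
M(unrelated) = 4891/7 = 698.714
Difference = 698.714 − 597.667 = 101.048 ms

101.0 ms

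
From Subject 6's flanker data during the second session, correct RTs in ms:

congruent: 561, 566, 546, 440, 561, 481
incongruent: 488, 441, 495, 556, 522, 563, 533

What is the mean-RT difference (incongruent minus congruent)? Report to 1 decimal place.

-11.8 ms

M(congruent) = 3155/6 = 525.833
M(incongruent) = 3598/7 = 514.000
Difference = 514.000 − 525.833 = -11.833 ms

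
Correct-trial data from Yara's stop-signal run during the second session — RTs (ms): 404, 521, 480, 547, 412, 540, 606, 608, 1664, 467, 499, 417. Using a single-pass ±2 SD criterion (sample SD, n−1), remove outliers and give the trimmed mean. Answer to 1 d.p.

n = 12, ΣRT = 7165, M = 597.083
Σ(x−M)² = 1294282.92; s = √(1294282.92/11) = 343.019
Cutoffs: 597.083 ± 2·343.019 → [-89.0, 1283.1]
Outside: 1664 → excluded.
Retained (n=11): Σ = 5501, mean = 5501/11 = 500.091

500.1 ms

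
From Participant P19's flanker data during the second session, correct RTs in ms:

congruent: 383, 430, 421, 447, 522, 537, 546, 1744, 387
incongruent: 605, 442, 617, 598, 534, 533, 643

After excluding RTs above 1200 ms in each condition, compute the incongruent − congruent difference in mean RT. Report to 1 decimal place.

108.3 ms

congruent: exclude 1744
M(congruent) = 3673/8 = 459.125
M(incongruent) = 3972/7 = 567.429
Difference = 567.429 − 459.125 = 108.304 ms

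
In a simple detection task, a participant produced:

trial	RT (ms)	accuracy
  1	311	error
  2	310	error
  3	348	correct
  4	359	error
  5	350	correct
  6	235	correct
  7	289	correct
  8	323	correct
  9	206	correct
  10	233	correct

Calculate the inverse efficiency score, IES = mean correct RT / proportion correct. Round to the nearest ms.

405 ms

Correct trials (n=7): 348, 350, 235, 289, 323, 206, 233
Mean correct RT = 1984/7 = 283.4286 ms
Proportion correct = 7/10
IES = 283.4286 / (7/10) = 404.898 ms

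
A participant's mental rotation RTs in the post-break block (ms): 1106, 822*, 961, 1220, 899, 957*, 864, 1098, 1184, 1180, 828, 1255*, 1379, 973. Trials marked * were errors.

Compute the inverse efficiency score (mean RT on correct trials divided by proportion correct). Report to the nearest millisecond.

Correct trials (n=11): 1106, 961, 1220, 899, 864, 1098, 1184, 1180, 828, 1379, 973
Mean correct RT = 11692/11 = 1062.9091 ms
Proportion correct = 11/14
IES = 1062.9091 / (11/14) = 1352.793 ms

1353 ms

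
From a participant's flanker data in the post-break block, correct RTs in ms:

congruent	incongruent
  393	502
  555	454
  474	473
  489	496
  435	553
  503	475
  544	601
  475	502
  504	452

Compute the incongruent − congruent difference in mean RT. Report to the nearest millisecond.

M(congruent) = 4372/9 = 485.778
M(incongruent) = 4508/9 = 500.889
Difference = 500.889 − 485.778 = 15.111 ms

15 ms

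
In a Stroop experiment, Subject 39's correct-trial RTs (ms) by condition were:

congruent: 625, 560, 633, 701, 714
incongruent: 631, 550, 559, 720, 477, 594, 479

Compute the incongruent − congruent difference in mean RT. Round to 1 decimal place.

-73.7 ms

M(congruent) = 3233/5 = 646.600
M(incongruent) = 4010/7 = 572.857
Difference = 572.857 − 646.600 = -73.743 ms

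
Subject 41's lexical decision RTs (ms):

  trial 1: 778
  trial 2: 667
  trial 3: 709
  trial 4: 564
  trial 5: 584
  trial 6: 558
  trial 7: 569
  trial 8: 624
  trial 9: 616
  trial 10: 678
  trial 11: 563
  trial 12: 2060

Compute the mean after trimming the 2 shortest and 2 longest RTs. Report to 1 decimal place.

626.4 ms

Sorted: 558, 563, 564, 569, 584, 616, 624, 667, 678, 709, 778, 2060
Drop lowest 2 (558, 563) and highest 2 (778, 2060)
Remaining (n=8): Σ = 5011, mean = 5011/8 = 626.375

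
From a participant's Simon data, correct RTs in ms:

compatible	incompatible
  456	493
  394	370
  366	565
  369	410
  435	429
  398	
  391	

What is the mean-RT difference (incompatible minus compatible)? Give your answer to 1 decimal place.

52.1 ms

M(compatible) = 2809/7 = 401.286
M(incompatible) = 2267/5 = 453.400
Difference = 453.400 − 401.286 = 52.114 ms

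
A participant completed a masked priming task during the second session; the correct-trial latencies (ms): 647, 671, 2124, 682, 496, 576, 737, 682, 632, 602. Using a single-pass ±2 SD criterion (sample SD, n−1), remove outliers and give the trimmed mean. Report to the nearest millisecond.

636 ms

n = 10, ΣRT = 7849, M = 784.900
Σ(x−M)² = 2032582.90; s = √(2032582.90/9) = 475.229
Cutoffs: 784.900 ± 2·475.229 → [-165.6, 1735.4]
Outside: 2124 → excluded.
Retained (n=9): Σ = 5725, mean = 5725/9 = 636.111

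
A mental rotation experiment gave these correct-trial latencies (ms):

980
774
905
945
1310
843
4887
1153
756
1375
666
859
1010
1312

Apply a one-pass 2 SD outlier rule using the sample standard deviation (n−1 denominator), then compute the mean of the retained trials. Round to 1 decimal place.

991.4 ms

n = 14, ΣRT = 17775, M = 1269.643
Σ(x−M)² = 14727593.21; s = √(14727593.21/13) = 1064.374
Cutoffs: 1269.643 ± 2·1064.374 → [-859.1, 3398.4]
Outside: 4887 → excluded.
Retained (n=13): Σ = 12888, mean = 12888/13 = 991.385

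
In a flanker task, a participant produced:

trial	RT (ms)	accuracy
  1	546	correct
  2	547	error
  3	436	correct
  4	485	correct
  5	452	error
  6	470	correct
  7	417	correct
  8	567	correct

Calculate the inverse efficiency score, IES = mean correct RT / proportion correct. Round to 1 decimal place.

649.1 ms

Correct trials (n=6): 546, 436, 485, 470, 417, 567
Mean correct RT = 2921/6 = 486.8333 ms
Proportion correct = 6/8
IES = 486.8333 / (6/8) = 649.111 ms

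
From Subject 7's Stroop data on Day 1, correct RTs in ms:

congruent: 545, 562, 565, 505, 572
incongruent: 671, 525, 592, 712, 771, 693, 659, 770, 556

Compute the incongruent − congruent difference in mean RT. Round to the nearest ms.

111 ms

M(congruent) = 2749/5 = 549.800
M(incongruent) = 5949/9 = 661.000
Difference = 661.000 − 549.800 = 111.200 ms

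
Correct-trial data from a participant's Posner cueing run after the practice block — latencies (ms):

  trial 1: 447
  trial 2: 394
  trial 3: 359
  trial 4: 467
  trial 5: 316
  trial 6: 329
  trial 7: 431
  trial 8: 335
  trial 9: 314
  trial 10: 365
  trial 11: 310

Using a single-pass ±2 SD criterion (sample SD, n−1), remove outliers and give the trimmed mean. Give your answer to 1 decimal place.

n = 11, ΣRT = 4067, M = 369.727
Σ(x−M)² = 32338.18; s = √(32338.18/10) = 56.867
Cutoffs: 369.727 ± 2·56.867 → [256.0, 483.5]
No RTs fall outside the cutoffs; all 11 retained. Mean = 4067/11 = 369.727

369.7 ms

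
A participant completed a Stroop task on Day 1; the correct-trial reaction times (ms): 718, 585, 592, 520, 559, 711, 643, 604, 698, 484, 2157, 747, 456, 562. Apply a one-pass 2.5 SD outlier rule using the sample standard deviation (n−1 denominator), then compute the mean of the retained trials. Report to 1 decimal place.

606.1 ms

n = 14, ΣRT = 10036, M = 716.857
Σ(x−M)² = 2336399.71; s = √(2336399.71/13) = 423.938
Cutoffs: 716.857 ± 2.5·423.938 → [-343.0, 1776.7]
Outside: 2157 → excluded.
Retained (n=13): Σ = 7879, mean = 7879/13 = 606.077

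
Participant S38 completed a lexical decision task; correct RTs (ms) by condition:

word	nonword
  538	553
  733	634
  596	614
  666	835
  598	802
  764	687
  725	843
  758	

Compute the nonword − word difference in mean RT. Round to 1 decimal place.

37.5 ms

M(word) = 5378/8 = 672.250
M(nonword) = 4968/7 = 709.714
Difference = 709.714 − 672.250 = 37.464 ms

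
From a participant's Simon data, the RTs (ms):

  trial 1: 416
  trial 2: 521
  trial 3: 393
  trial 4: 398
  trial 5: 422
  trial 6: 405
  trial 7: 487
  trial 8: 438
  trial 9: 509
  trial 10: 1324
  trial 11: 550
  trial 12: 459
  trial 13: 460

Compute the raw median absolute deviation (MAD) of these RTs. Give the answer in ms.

Sorted: 393, 398, 405, 416, 422, 438, 459, 460, 487, 509, 521, 550, 1324 → median = 459
|x − 459|: 43, 62, 66, 61, 37, 54, 28, 21, 50, 865, 91, 0, 1
Sorted deviations: 0, 1, 21, 28, 37, 43, 50, 54, 61, 62, 66, 91, 865 → MAD = 50

50 ms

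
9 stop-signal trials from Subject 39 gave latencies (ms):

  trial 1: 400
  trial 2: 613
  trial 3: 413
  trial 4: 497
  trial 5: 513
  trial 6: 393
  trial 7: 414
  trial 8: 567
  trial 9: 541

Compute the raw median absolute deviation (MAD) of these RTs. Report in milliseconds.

Sorted: 393, 400, 413, 414, 497, 513, 541, 567, 613 → median = 497
|x − 497|: 97, 116, 84, 0, 16, 104, 83, 70, 44
Sorted deviations: 0, 16, 44, 70, 83, 84, 97, 104, 116 → MAD = 83

83 ms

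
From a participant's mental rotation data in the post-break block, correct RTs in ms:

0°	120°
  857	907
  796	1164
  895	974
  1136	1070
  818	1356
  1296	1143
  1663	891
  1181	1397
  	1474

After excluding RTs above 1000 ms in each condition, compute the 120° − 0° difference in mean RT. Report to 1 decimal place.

82.5 ms

0°: exclude 1136, 1296, 1663, 1181
120°: exclude 1164, 1070, 1356, 1143, 1397, 1474
M(0°) = 3366/4 = 841.500
M(120°) = 2772/3 = 924.000
Difference = 924.000 − 841.500 = 82.500 ms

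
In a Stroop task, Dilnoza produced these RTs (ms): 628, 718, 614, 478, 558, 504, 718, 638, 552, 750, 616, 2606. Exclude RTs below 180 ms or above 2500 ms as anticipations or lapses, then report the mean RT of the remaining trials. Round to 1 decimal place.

615.8 ms

Excluded: 2606
Retained (n=11): Σ = 6774
Mean = 6774/11 = 615.8182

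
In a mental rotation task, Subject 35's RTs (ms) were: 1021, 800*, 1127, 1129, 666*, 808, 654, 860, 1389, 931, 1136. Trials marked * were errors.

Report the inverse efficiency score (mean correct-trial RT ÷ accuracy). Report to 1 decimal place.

1229.7 ms

Correct trials (n=9): 1021, 1127, 1129, 808, 654, 860, 1389, 931, 1136
Mean correct RT = 9055/9 = 1006.1111 ms
Proportion correct = 9/11
IES = 1006.1111 / (9/11) = 1229.691 ms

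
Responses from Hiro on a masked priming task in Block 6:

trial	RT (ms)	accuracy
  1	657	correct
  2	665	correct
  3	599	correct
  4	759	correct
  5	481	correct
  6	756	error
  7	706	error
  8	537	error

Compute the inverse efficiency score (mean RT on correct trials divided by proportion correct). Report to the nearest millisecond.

1012 ms

Correct trials (n=5): 657, 665, 599, 759, 481
Mean correct RT = 3161/5 = 632.2000 ms
Proportion correct = 5/8
IES = 632.2000 / (5/8) = 1011.520 ms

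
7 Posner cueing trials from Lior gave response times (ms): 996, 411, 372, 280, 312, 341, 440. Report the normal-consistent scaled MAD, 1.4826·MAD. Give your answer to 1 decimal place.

89.0 ms

Sorted: 280, 312, 341, 372, 411, 440, 996 → median = 372
|x − 372| sorted: 0, 31, 39, 60, 68, 92, 624 → MAD = 60
Robust SD ≈ 1.4826 × 60 = 88.956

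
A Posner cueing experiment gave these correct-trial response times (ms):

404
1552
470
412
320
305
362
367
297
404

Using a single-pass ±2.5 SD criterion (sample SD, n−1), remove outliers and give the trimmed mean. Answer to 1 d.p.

n = 10, ΣRT = 4893, M = 489.300
Σ(x−M)² = 1281002.10; s = √(1281002.10/9) = 377.271
Cutoffs: 489.300 ± 2.5·377.271 → [-453.9, 1432.5]
Outside: 1552 → excluded.
Retained (n=9): Σ = 3341, mean = 3341/9 = 371.222

371.2 ms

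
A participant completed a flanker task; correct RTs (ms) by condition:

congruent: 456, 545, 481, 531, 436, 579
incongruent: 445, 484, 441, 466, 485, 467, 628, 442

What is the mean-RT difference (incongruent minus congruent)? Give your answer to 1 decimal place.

-22.4 ms

M(congruent) = 3028/6 = 504.667
M(incongruent) = 3858/8 = 482.250
Difference = 482.250 − 504.667 = -22.417 ms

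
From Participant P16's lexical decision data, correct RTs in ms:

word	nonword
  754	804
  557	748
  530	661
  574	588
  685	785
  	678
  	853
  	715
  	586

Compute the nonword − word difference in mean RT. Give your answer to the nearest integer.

93 ms

M(word) = 3100/5 = 620.000
M(nonword) = 6418/9 = 713.111
Difference = 713.111 − 620.000 = 93.111 ms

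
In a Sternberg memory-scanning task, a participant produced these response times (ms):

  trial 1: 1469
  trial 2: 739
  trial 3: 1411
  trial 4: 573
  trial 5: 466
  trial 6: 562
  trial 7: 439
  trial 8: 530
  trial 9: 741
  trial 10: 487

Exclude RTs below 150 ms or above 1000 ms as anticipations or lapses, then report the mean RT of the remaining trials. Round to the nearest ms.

Excluded: 1411, 1469
Retained (n=8): Σ = 4537
Mean = 4537/8 = 567.1250

567 ms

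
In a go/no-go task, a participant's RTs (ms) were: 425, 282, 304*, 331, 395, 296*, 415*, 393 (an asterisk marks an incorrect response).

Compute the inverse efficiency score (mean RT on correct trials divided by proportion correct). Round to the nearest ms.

584 ms

Correct trials (n=5): 425, 282, 331, 395, 393
Mean correct RT = 1826/5 = 365.2000 ms
Proportion correct = 5/8
IES = 365.2000 / (5/8) = 584.320 ms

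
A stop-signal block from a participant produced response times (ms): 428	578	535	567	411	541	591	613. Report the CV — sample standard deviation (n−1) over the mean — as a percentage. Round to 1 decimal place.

14.0%

n = 8, Σ = 4264, M = 533.0000
Σ(x−M)² = 38922.000; s = √(38922.000/7) = 74.5673
CV = 74.5673 / 533.0000 = 0.13990 = 13.990%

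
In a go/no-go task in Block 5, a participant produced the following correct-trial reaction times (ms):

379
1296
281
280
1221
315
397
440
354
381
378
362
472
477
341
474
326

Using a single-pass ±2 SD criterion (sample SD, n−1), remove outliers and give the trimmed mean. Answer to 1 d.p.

377.1 ms

n = 17, ΣRT = 8174, M = 480.824
Σ(x−M)² = 1433592.47; s = √(1433592.47/16) = 299.332
Cutoffs: 480.824 ± 2·299.332 → [-117.8, 1079.5]
Outside: 1221, 1296 → excluded.
Retained (n=15): Σ = 5657, mean = 5657/15 = 377.133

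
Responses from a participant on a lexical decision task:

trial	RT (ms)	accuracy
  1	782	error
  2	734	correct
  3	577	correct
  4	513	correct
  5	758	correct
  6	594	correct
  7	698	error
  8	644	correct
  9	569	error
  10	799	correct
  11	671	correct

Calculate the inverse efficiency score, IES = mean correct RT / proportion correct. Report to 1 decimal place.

909.2 ms

Correct trials (n=8): 734, 577, 513, 758, 594, 644, 799, 671
Mean correct RT = 5290/8 = 661.2500 ms
Proportion correct = 8/11
IES = 661.2500 / (8/11) = 909.219 ms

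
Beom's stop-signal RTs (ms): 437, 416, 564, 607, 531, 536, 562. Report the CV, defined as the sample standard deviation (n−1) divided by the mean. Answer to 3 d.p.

n = 7, Σ = 3653, M = 521.8571
Σ(x−M)² = 29326.857; s = √(29326.857/6) = 69.9129
CV = 69.9129 / 521.8571 = 0.13397

0.134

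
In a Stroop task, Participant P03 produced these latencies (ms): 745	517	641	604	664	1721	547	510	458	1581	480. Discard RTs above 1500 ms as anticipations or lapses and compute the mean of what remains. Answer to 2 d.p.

574.00 ms

Excluded: 1581, 1721
Retained (n=9): Σ = 5166
Mean = 5166/9 = 574.0000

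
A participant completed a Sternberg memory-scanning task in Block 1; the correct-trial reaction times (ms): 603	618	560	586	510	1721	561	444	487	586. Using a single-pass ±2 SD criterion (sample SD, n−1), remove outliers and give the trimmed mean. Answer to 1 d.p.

550.6 ms

n = 10, ΣRT = 6676, M = 667.600
Σ(x−M)² = 1259994.40; s = √(1259994.40/9) = 374.165
Cutoffs: 667.600 ± 2·374.165 → [-80.7, 1415.9]
Outside: 1721 → excluded.
Retained (n=9): Σ = 4955, mean = 4955/9 = 550.556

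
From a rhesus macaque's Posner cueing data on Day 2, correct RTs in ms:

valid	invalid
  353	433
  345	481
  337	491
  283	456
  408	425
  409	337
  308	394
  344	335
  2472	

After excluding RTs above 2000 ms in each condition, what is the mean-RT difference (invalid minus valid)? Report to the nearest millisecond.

71 ms

valid: exclude 2472
M(valid) = 2787/8 = 348.375
M(invalid) = 3352/8 = 419.000
Difference = 419.000 − 348.375 = 70.625 ms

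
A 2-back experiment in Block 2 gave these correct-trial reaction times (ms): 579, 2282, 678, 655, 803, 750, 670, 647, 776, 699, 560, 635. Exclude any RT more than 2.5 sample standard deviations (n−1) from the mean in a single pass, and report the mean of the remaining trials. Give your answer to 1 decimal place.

677.5 ms

n = 12, ΣRT = 9734, M = 811.167
Σ(x−M)² = 2417997.67; s = √(2417997.67/11) = 468.847
Cutoffs: 811.167 ± 2.5·468.847 → [-361.0, 1983.3]
Outside: 2282 → excluded.
Retained (n=11): Σ = 7452, mean = 7452/11 = 677.455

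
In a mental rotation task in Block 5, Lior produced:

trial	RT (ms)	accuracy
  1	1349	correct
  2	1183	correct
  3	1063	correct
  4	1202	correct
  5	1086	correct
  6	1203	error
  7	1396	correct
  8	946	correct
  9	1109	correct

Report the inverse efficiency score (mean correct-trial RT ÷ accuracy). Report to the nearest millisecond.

Correct trials (n=8): 1349, 1183, 1063, 1202, 1086, 1396, 946, 1109
Mean correct RT = 9334/8 = 1166.7500 ms
Proportion correct = 8/9
IES = 1166.7500 / (8/9) = 1312.594 ms

1313 ms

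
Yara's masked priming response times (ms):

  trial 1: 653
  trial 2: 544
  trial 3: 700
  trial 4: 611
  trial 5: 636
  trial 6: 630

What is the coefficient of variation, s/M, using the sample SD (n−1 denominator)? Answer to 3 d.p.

0.082

n = 6, Σ = 3774, M = 629.0000
Σ(x−M)² = 13216.000; s = √(13216.000/5) = 51.4121
CV = 51.4121 / 629.0000 = 0.08174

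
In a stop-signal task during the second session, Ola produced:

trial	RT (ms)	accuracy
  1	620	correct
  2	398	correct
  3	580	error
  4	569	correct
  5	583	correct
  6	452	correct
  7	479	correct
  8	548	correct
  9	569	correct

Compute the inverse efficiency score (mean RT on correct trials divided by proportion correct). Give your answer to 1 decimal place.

Correct trials (n=8): 620, 398, 569, 583, 452, 479, 548, 569
Mean correct RT = 4218/8 = 527.2500 ms
Proportion correct = 8/9
IES = 527.2500 / (8/9) = 593.156 ms

593.2 ms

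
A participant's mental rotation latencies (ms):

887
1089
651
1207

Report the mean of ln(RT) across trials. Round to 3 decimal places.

ln(RT): 6.7878, 6.9930, 6.4785, 7.0959
Σ ln(RT) = 27.3553
Mean = 27.3553/4 = 6.83882

6.839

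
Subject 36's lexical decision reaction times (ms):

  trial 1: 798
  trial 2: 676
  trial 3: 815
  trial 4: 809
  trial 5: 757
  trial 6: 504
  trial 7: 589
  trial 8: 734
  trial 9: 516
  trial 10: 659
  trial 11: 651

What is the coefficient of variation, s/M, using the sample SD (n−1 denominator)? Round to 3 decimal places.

0.164

n = 11, Σ = 7508, M = 682.5455
Σ(x−M)² = 125014.727; s = √(125014.727/10) = 111.8100
CV = 111.8100 / 682.5455 = 0.16381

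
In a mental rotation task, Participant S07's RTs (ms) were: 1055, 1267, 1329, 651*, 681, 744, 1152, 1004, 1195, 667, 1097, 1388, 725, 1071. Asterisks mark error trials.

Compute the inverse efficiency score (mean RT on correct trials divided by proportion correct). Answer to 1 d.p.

Correct trials (n=13): 1055, 1267, 1329, 681, 744, 1152, 1004, 1195, 667, 1097, 1388, 725, 1071
Mean correct RT = 13375/13 = 1028.8462 ms
Proportion correct = 13/14
IES = 1028.8462 / (13/14) = 1107.988 ms

1108.0 ms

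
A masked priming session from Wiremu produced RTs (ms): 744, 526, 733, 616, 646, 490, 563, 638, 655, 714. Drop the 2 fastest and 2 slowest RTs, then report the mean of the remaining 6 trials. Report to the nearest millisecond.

639 ms

Sorted: 490, 526, 563, 616, 638, 646, 655, 714, 733, 744
Drop lowest 2 (490, 526) and highest 2 (733, 744)
Remaining (n=6): Σ = 3832, mean = 3832/6 = 638.667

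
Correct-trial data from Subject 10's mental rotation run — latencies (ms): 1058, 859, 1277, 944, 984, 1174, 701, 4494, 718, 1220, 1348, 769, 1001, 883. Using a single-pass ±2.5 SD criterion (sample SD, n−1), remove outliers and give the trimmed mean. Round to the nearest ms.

n = 14, ΣRT = 17430, M = 1245.000
Σ(x−M)² = 11906808.00; s = √(11906808.00/13) = 957.031
Cutoffs: 1245.000 ± 2.5·957.031 → [-1147.6, 3637.6]
Outside: 4494 → excluded.
Retained (n=13): Σ = 12936, mean = 12936/13 = 995.077

995 ms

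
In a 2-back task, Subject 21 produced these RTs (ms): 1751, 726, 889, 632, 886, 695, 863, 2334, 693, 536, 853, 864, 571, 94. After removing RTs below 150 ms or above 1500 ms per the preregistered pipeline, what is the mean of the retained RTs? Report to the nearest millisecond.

746 ms

Excluded: 94, 1751, 2334
Retained (n=11): Σ = 8208
Mean = 8208/11 = 746.1818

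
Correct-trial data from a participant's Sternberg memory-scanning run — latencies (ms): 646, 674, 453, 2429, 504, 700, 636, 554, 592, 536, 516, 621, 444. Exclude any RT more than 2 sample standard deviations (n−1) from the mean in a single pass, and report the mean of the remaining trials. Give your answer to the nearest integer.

573 ms

n = 13, ΣRT = 9305, M = 715.769
Σ(x−M)² = 3258830.31; s = √(3258830.31/12) = 521.123
Cutoffs: 715.769 ± 2·521.123 → [-326.5, 1758.0]
Outside: 2429 → excluded.
Retained (n=12): Σ = 6876, mean = 6876/12 = 573.000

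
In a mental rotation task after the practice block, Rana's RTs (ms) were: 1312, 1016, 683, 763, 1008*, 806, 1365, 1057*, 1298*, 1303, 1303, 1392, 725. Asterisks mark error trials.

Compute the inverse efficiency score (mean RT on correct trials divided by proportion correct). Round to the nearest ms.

1387 ms

Correct trials (n=10): 1312, 1016, 683, 763, 806, 1365, 1303, 1303, 1392, 725
Mean correct RT = 10668/10 = 1066.8000 ms
Proportion correct = 10/13
IES = 1066.8000 / (10/13) = 1386.840 ms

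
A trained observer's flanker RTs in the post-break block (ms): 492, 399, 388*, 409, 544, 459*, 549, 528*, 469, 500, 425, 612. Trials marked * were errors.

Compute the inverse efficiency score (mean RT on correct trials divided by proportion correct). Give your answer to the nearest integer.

Correct trials (n=9): 492, 399, 409, 544, 549, 469, 500, 425, 612
Mean correct RT = 4399/9 = 488.7778 ms
Proportion correct = 9/12
IES = 488.7778 / (9/12) = 651.704 ms

652 ms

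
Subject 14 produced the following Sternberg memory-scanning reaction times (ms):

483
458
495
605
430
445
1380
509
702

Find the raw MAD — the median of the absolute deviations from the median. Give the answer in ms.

50 ms

Sorted: 430, 445, 458, 483, 495, 509, 605, 702, 1380 → median = 495
|x − 495|: 12, 37, 0, 110, 65, 50, 885, 14, 207
Sorted deviations: 0, 12, 14, 37, 50, 65, 110, 207, 885 → MAD = 50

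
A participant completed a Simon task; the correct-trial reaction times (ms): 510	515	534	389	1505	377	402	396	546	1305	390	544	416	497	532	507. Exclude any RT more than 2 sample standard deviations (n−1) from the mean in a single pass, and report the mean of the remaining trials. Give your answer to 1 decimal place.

468.2 ms

n = 16, ΣRT = 9365, M = 585.312
Σ(x−M)² = 1615239.44; s = √(1615239.44/15) = 328.150
Cutoffs: 585.312 ± 2·328.150 → [-71.0, 1241.6]
Outside: 1305, 1505 → excluded.
Retained (n=14): Σ = 6555, mean = 6555/14 = 468.214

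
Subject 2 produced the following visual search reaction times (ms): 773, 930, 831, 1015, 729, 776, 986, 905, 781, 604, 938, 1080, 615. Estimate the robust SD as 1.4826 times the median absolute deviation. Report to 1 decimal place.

Sorted: 604, 615, 729, 773, 776, 781, 831, 905, 930, 938, 986, 1015, 1080 → median = 831
|x − 831| sorted: 0, 50, 55, 58, 74, 99, 102, 107, 155, 184, 216, 227, 249 → MAD = 102
Robust SD ≈ 1.4826 × 102 = 151.225

151.2 ms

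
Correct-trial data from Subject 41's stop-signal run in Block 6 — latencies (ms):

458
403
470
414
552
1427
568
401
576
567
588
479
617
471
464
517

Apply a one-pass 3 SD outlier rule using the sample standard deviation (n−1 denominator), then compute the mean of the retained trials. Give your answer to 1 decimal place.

503.0 ms

n = 16, ΣRT = 8972, M = 560.750
Σ(x−M)² = 871443.00; s = √(871443.00/15) = 241.032
Cutoffs: 560.750 ± 3·241.032 → [-162.3, 1283.8]
Outside: 1427 → excluded.
Retained (n=15): Σ = 7545, mean = 7545/15 = 503.000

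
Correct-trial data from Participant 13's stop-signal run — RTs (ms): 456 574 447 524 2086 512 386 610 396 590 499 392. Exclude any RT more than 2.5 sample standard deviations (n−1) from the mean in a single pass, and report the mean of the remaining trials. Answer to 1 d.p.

489.6 ms

n = 12, ΣRT = 7472, M = 622.667
Σ(x−M)² = 2401448.67; s = √(2401448.67/11) = 467.240
Cutoffs: 622.667 ± 2.5·467.240 → [-545.4, 1790.8]
Outside: 2086 → excluded.
Retained (n=11): Σ = 5386, mean = 5386/11 = 489.636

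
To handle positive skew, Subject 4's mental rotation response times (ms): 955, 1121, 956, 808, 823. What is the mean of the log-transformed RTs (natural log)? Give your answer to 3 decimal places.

6.831

ln(RT): 6.8617, 7.0220, 6.8628, 6.6946, 6.7130
Σ ln(RT) = 34.1540
Mean = 34.1540/5 = 6.83079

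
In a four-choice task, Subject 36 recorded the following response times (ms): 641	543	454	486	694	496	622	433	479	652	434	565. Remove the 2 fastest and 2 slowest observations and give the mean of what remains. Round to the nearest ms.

Sorted: 433, 434, 454, 479, 486, 496, 543, 565, 622, 641, 652, 694
Drop lowest 2 (433, 434) and highest 2 (652, 694)
Remaining (n=8): Σ = 4286, mean = 4286/8 = 535.750

536 ms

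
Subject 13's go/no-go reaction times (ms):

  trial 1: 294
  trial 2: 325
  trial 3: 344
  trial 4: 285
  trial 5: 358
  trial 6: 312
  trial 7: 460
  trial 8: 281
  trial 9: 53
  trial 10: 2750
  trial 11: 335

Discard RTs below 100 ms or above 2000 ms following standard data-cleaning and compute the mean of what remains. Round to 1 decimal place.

332.7 ms

Excluded: 53, 2750
Retained (n=9): Σ = 2994
Mean = 2994/9 = 332.6667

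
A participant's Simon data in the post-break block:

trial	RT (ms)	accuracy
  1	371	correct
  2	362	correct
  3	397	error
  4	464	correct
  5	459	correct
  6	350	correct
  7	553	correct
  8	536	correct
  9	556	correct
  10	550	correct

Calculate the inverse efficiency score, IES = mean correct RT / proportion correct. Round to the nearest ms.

Correct trials (n=9): 371, 362, 464, 459, 350, 553, 536, 556, 550
Mean correct RT = 4201/9 = 466.7778 ms
Proportion correct = 9/10
IES = 466.7778 / (9/10) = 518.642 ms

519 ms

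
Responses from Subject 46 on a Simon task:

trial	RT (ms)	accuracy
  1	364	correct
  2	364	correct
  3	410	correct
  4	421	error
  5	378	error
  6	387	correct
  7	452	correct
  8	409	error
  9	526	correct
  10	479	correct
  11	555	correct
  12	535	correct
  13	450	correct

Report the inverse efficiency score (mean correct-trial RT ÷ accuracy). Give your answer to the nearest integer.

588 ms

Correct trials (n=10): 364, 364, 410, 387, 452, 526, 479, 555, 535, 450
Mean correct RT = 4522/10 = 452.2000 ms
Proportion correct = 10/13
IES = 452.2000 / (10/13) = 587.860 ms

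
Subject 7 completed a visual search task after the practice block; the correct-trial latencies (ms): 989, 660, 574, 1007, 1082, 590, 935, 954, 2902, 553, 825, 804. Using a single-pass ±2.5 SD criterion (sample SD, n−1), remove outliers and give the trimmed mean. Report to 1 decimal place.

n = 12, ΣRT = 11875, M = 989.583
Σ(x−M)² = 4363562.92; s = √(4363562.92/11) = 629.831
Cutoffs: 989.583 ± 2.5·629.831 → [-585.0, 2564.2]
Outside: 2902 → excluded.
Retained (n=11): Σ = 8973, mean = 8973/11 = 815.727

815.7 ms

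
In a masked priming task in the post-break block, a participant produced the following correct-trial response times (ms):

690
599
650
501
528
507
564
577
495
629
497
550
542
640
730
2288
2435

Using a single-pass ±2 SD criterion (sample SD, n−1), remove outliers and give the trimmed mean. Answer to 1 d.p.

n = 17, ΣRT = 13422, M = 789.529
Σ(x−M)² = 5688804.24; s = √(5688804.24/16) = 596.280
Cutoffs: 789.529 ± 2·596.280 → [-403.0, 1982.1]
Outside: 2288, 2435 → excluded.
Retained (n=15): Σ = 8699, mean = 8699/15 = 579.933

579.9 ms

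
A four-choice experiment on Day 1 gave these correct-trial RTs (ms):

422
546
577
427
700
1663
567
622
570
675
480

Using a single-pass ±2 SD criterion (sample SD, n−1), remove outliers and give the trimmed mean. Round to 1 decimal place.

558.6 ms

n = 11, ΣRT = 7249, M = 659.000
Σ(x−M)² = 1189234.00; s = √(1189234.00/10) = 344.853
Cutoffs: 659.000 ± 2·344.853 → [-30.7, 1348.7]
Outside: 1663 → excluded.
Retained (n=10): Σ = 5586, mean = 5586/10 = 558.600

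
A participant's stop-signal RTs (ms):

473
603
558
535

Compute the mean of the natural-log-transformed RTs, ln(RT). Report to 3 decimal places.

ln(RT): 6.1591, 6.4019, 6.3244, 6.2823
Σ ln(RT) = 25.1676
Mean = 25.1676/4 = 6.29191

6.292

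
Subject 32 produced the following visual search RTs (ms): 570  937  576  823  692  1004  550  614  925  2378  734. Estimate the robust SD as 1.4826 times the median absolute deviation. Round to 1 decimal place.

Sorted: 550, 570, 576, 614, 692, 734, 823, 925, 937, 1004, 2378 → median = 734
|x − 734| sorted: 0, 42, 89, 120, 158, 164, 184, 191, 203, 270, 1644 → MAD = 164
Robust SD ≈ 1.4826 × 164 = 243.146

243.1 ms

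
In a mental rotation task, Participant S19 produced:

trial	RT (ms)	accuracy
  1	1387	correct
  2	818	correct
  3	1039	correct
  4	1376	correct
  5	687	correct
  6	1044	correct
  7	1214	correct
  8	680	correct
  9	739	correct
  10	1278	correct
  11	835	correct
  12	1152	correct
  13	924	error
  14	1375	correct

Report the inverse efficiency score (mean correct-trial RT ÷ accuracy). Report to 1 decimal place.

1128.6 ms

Correct trials (n=13): 1387, 818, 1039, 1376, 687, 1044, 1214, 680, 739, 1278, 835, 1152, 1375
Mean correct RT = 13624/13 = 1048.0000 ms
Proportion correct = 13/14
IES = 1048.0000 / (13/14) = 1128.615 ms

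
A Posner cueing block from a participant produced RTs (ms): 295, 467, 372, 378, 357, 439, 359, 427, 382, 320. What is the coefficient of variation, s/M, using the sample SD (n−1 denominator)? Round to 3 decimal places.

n = 10, Σ = 3796, M = 379.6000
Σ(x−M)² = 25124.400; s = √(25124.400/9) = 52.8356
CV = 52.8356 / 379.6000 = 0.13919

0.139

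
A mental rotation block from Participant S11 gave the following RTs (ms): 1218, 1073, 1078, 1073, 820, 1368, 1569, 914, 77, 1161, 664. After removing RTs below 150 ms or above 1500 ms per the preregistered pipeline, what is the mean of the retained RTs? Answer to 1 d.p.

Excluded: 77, 1569
Retained (n=9): Σ = 9369
Mean = 9369/9 = 1041.0000

1041.0 ms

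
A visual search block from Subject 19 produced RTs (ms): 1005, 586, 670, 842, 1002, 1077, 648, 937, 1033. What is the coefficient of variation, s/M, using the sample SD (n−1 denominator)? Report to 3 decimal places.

n = 9, Σ = 7800, M = 866.6667
Σ(x−M)² = 280180.000; s = √(280180.000/8) = 187.1430
CV = 187.1430 / 866.6667 = 0.21593

0.216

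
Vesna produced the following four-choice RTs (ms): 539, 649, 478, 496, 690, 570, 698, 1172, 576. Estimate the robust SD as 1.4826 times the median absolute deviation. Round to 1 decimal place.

118.6 ms

Sorted: 478, 496, 539, 570, 576, 649, 690, 698, 1172 → median = 576
|x − 576| sorted: 0, 6, 37, 73, 80, 98, 114, 122, 596 → MAD = 80
Robust SD ≈ 1.4826 × 80 = 118.608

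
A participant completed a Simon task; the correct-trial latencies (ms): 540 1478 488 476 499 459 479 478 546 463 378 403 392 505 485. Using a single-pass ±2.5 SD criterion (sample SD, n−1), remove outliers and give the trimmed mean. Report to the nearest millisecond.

n = 15, ΣRT = 8069, M = 537.933
Σ(x−M)² = 979518.93; s = √(979518.93/14) = 264.510
Cutoffs: 537.933 ± 2.5·264.510 → [-123.3, 1199.2]
Outside: 1478 → excluded.
Retained (n=14): Σ = 6591, mean = 6591/14 = 470.786

471 ms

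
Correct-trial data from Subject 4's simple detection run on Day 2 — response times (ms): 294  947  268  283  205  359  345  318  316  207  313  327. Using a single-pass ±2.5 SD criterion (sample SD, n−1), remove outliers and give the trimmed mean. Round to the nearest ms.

294 ms

n = 12, ΣRT = 4182, M = 348.500
Σ(x−M)² = 416389.00; s = √(416389.00/11) = 194.560
Cutoffs: 348.500 ± 2.5·194.560 → [-137.9, 834.9]
Outside: 947 → excluded.
Retained (n=11): Σ = 3235, mean = 3235/11 = 294.091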